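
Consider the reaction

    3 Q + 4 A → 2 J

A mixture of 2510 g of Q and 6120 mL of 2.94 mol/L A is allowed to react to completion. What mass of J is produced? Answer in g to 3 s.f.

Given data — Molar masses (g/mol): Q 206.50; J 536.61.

n(Q) = 2510 / 206.50 = 12.15 mol
n(A) = 2.94 × 6120/1000 = 17.99 mol
n/ν for Q = 12.15/3 = 4.050
n/ν for A = 17.99/4 = 4.498
Smallest n/ν is Q → limiting reagent.
n(J) = (2/3) × 12.15 = 8.100 mol
mass = 8.100 × 536.61 = 4347 g

4350 g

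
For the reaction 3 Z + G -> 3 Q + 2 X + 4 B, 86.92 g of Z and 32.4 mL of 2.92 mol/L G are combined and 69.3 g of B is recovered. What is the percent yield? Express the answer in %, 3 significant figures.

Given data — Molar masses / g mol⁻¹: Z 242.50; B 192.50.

95.1 %

n(Z) = 86.92 / 242.50 = 0.3584 mol
n(G) = 2.92 × 32.40/1000 = 0.09461 mol
n/ν → Z: 0.1195, G: 0.09461; G is limiting.
theoretical n(B) = (4/1) × 0.09461 = 0.3784 mol → 72.84 g
% yield = 69.3 / 72.84 × 100 = 95.14 %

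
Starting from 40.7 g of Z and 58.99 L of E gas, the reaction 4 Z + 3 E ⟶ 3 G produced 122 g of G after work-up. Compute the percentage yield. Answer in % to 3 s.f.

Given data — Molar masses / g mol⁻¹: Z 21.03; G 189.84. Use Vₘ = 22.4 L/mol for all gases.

n(Z) = 40.70 / 21.03 = 1.935 mol
n(E) = 58.99 / 22.4 = 2.633 mol
n/ν for Z = 1.935/4 = 0.4838
n/ν for E = 2.633/3 = 0.8777
Smallest n/ν is Z → limiting reagent.
theoretical n(G) = (3/4) × 1.935 = 1.451 mol → 275.5 g
% yield = 122 / 275.5 × 100 = 44.28 %

44.3 %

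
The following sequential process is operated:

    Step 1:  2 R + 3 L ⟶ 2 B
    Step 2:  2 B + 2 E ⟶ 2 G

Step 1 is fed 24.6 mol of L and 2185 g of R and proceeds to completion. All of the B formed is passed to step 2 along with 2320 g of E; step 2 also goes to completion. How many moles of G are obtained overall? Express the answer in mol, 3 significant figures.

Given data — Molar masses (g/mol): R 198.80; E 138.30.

11.0 mol

Step 1:
n(L) = 24.60 mol
n(R) = 2185 / 198.80 = 10.99 mol
n/ν for L = 24.60/3 = 8.200
n/ν for R = 10.99/2 = 5.495
Smallest n/ν is R → limiting reagent.
n(B) produced = (2/2) × 10.99 = 10.99 mol
Step 2:
n(B) available = 10.99 mol
n(E) = 2320 / 138.30 = 16.78 mol
n/ν for B = 10.99/2 = 5.495
n/ν for E = 16.78/2 = 8.390
Smallest n/ν is B → limiting reagent.
n(G) = (2/2) × 10.99 = 10.99 mol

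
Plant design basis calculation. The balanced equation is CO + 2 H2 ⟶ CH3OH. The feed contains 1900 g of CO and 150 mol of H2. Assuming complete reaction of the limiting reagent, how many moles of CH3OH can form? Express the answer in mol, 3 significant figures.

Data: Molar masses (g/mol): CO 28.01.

n(CO) = 1900 / 28.01 = 67.83 mol
n(H2) = 150.0 mol
n/ν → CO: 67.83, H2: 75.00; CO is limiting.
n(CH3OH) = (1/1) × 67.83 = 67.83 mol

67.8 mol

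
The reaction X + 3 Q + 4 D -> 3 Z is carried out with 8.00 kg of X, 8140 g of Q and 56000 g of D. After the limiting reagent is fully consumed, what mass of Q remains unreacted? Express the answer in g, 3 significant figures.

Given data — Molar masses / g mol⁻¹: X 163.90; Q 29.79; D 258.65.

3780 g

n(X) = 8.000×1000 / 163.90 = 48.81 mol
n(Q) = 8140 / 29.79 = 273.2 mol
n(D) = 56000 / 258.65 = 216.5 mol
n/ν → X: 48.81, Q: 91.07, D: 54.13; X is limiting.
Q consumed = (3/1) × 48.81 = 146.4 mol
Q remaining = 273.2 − 146.4 = 126.8 mol
mass = 126.8 × 29.79 = 3777 g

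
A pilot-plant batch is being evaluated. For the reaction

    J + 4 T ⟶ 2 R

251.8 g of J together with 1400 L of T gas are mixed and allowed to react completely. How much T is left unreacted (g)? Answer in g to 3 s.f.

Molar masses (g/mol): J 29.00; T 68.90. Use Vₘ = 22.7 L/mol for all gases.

n(J) = 251.8 / 29.00 = 8.683 mol
n(T) = 1400 / 22.7 = 61.67 mol
n/ν for J = 8.683/1 = 8.683
n/ν for T = 61.67/4 = 15.42
Smallest n/ν is J → limiting reagent.
T consumed = (4/1) × 8.683 = 34.73 mol
T remaining = 61.67 − 34.73 = 26.94 mol
mass = 26.94 × 68.90 = 1856 g

1860 g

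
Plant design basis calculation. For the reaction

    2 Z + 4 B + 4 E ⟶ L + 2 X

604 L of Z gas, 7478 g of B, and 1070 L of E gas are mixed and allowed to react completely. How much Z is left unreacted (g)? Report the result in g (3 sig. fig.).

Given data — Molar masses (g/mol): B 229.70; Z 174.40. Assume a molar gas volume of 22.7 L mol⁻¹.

1800 g

n(Z) = 604.0 / 22.7 = 26.61 mol
n(B) = 7478 / 229.70 = 32.56 mol
n(E) = 1070 / 22.7 = 47.14 mol
n/ν for Z = 26.61/2 = 13.31
n/ν for B = 32.56/4 = 8.140
n/ν for E = 47.14/4 = 11.79
Smallest n/ν is B → limiting reagent.
Z consumed = (2/4) × 32.56 = 16.28 mol
Z remaining = 26.61 − 16.28 = 10.33 mol
mass = 10.33 × 174.40 = 1802 g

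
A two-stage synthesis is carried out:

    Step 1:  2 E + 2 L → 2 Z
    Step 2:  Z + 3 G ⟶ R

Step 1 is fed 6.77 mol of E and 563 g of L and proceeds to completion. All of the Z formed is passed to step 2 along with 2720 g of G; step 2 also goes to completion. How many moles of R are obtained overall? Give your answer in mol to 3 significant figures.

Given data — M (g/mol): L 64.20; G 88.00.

6.77 mol

Step 1:
n(E) = 6.770 mol
n(L) = 563.0 / 64.20 = 8.769 mol
n/ν for E = 6.770/2 = 3.385
n/ν for L = 8.769/2 = 4.385
Smallest n/ν is E → limiting reagent.
n(Z) produced = (2/2) × 6.770 = 6.770 mol
Step 2:
n(Z) available = 6.770 mol
n(G) = 2720 / 88.00 = 30.91 mol
n/ν for Z = 6.770/1 = 6.770
n/ν for G = 30.91/3 = 10.30
Smallest n/ν is Z → limiting reagent.
n(R) = (1/1) × 6.770 = 6.770 mol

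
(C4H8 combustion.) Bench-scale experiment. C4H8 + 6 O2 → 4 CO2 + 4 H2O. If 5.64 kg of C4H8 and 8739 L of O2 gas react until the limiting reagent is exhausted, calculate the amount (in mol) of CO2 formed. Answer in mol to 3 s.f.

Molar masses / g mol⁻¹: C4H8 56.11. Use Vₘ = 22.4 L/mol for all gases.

260 mol

n(C4H8) = 5.640×1000 / 56.11 = 100.5 mol
n(O2) = 8739 / 22.4 = 390.1 mol
n/ν for C4H8 = 100.5/1 = 100.5
n/ν for O2 = 390.1/6 = 65.02
Smallest n/ν is O2 → limiting reagent.
n(CO2) = (4/6) × 390.1 = 260.1 mol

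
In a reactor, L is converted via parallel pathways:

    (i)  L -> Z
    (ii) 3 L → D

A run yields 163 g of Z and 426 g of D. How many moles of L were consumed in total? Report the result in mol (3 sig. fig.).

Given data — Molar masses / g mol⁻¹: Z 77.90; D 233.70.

n(Z) = 163 / 77.90 = 2.092 mol
n(D) = 426 / 233.70 = 1.823 mol
n(L) via (i) = (1/1)×2.092 = 2.092 mol
n(L) via (ii) = (3/1)×1.823 = 5.469 mol
total n(L) = 2.092 + 5.469 = 7.561 mol

7.56 mol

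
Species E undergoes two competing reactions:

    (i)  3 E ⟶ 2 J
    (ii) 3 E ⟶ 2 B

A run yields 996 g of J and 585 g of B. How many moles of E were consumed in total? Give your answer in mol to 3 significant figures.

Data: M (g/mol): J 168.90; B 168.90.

14.0 mol

n(J) = 996 / 168.90 = 5.897 mol
n(B) = 585 / 168.90 = 3.464 mol
n(E) via (i) = (3/2)×5.897 = 8.846 mol
n(E) via (ii) = (3/2)×3.464 = 5.196 mol
total n(E) = 8.846 + 5.196 = 14.04 mol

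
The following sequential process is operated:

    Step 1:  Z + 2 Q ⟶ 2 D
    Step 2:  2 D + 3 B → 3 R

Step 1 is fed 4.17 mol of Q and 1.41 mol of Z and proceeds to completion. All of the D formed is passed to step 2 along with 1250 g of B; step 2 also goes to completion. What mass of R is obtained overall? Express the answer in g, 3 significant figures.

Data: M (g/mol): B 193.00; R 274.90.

Step 1:
n(Q) = 4.170 mol
n(Z) = 1.410 mol
n/ν for Q = 4.170/2 = 2.085
n/ν for Z = 1.410/1 = 1.410
Smallest n/ν is Z → limiting reagent.
n(D) produced = (2/1) × 1.410 = 2.820 mol
Step 2:
n(D) available = 2.820 mol
n(B) = 1250 / 193.00 = 6.477 mol
n/ν for D = 2.820/2 = 1.410
n/ν for B = 6.477/3 = 2.159
Smallest n/ν is D → limiting reagent.
n(R) = (3/2) × 2.820 = 4.230 mol
mass = 4.230 × 274.90 = 1163 g

1160 g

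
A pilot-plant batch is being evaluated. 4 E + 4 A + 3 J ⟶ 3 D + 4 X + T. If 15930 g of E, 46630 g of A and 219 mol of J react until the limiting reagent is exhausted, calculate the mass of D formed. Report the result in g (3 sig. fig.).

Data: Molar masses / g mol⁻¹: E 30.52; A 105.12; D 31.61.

n(E) = 15930 / 30.52 = 522.0 mol
n(A) = 46630 / 105.12 = 443.6 mol
n(J) = 219.0 mol
n/ν for E = 522.0/4 = 130.5
n/ν for A = 443.6/4 = 110.9
n/ν for J = 219.0/3 = 73.00
Smallest n/ν is J → limiting reagent.
n(D) = (3/3) × 219.0 = 219.0 mol
mass = 219.0 × 31.61 = 6923 g

6920 g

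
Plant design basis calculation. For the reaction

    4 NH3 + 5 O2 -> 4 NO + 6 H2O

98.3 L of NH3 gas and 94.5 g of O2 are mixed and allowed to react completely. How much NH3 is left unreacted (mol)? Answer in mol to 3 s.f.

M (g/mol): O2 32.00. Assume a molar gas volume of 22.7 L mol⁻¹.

1.97 mol

n(NH3) = 98.30 / 22.7 = 4.330 mol
n(O2) = 94.50 / 32.00 = 2.953 mol
n/ν for NH3 = 4.330/4 = 1.083
n/ν for O2 = 2.953/5 = 0.5906
Smallest n/ν is O2 → limiting reagent.
NH3 consumed = (4/5) × 2.953 = 2.362 mol
NH3 remaining = 4.330 − 2.362 = 1.968 mol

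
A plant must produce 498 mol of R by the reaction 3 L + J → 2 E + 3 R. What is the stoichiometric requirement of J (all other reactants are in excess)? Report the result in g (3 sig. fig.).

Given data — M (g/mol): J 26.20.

4350 g

n(R) = 498.0 mol
n(J) = (1/3) × 498.0 = 166.0 mol
mass = 166.0 × 26.20 = 4349 g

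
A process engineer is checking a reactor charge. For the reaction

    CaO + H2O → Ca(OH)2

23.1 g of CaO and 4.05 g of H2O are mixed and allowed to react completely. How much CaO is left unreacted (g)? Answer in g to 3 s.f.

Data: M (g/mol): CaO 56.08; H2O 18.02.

10.5 g

n(CaO) = 23.10 / 56.08 = 0.4119 mol
n(H2O) = 4.050 / 18.02 = 0.2248 mol
n/ν for CaO = 0.4119/1 = 0.4119
n/ν for H2O = 0.2248/1 = 0.2248
Smallest n/ν is H2O → limiting reagent.
CaO consumed = (1/1) × 0.2248 = 0.2248 mol
CaO remaining = 0.4119 − 0.2248 = 0.1871 mol
mass = 0.1871 × 56.08 = 10.49 g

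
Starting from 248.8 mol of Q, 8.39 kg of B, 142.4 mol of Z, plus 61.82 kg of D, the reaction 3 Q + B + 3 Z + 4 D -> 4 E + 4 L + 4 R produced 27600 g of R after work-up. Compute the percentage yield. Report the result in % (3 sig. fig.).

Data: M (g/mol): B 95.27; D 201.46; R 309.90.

n(Q) = 248.8 mol
n(B) = 8.390×1000 / 95.27 = 88.07 mol
n(Z) = 142.4 mol
n(D) = 61.82×1000 / 201.46 = 306.9 mol
n/ν → Q: 82.93, B: 88.07, Z: 47.47, D: 76.73; Z is limiting.
theoretical n(R) = (4/3) × 142.4 = 189.9 mol → 58850 g
% yield = 27600 / 58850 × 100 = 46.90 %

46.9 %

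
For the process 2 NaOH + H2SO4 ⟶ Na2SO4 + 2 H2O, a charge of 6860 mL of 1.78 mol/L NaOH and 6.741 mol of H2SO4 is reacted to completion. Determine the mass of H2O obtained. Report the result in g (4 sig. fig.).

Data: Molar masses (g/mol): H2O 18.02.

n(NaOH) = 1.78 × 6860/1000 = 12.21 mol
n(H2SO4) = 6.741 mol
n/ν → NaOH: 6.105, H2SO4: 6.741; NaOH is limiting.
n(H2O) = (2/2) × 12.21 = 12.21 mol
mass = 12.21 × 18.02 = 220.0 g

220.0 g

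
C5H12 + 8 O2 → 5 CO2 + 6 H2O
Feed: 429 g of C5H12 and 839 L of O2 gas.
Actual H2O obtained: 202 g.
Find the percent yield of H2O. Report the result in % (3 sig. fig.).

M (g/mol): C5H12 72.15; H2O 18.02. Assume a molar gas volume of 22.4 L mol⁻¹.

n(C5H12) = 429.0 / 72.15 = 5.946 mol
n(O2) = 839.0 / 22.4 = 37.46 mol
n/ν → C5H12: 5.946, O2: 4.683; O2 is limiting.
theoretical n(H2O) = (6/8) × 37.46 = 28.10 mol → 506.4 g
% yield = 202 / 506.4 × 100 = 39.89 %

39.9 %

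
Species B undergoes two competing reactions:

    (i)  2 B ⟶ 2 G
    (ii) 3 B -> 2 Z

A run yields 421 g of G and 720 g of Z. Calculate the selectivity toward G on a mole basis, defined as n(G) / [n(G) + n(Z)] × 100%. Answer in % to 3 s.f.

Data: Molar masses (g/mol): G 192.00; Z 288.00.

n(G) = 421 / 192.00 = 2.193 mol
n(Z) = 720 / 288.00 = 2.500 mol
selectivity = 2.193/(2.193+2.500) × 100 = 46.73 %

46.7 %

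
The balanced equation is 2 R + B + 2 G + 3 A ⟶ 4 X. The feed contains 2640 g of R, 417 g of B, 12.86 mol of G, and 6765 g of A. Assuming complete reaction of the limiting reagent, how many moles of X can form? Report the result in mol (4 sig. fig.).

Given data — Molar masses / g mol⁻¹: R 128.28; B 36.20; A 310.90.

25.72 mol

n(R) = 2640 / 128.28 = 20.58 mol
n(B) = 417.0 / 36.20 = 11.52 mol
n(G) = 12.86 mol
n(A) = 6765 / 310.90 = 21.76 mol
n/ν → R: 10.29, B: 11.52, G: 6.430, A: 7.253; G is limiting.
n(X) = (4/2) × 12.86 = 25.72 mol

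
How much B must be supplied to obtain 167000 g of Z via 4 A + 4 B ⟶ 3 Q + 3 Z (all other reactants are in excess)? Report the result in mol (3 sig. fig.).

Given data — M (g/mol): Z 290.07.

768 mol

n(Z) = 167000 / 290.07 = 575.7 mol
n(B) = (4/3) × 575.7 = 767.6 mol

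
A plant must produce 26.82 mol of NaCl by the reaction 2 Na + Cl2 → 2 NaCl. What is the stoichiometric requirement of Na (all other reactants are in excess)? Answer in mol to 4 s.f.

26.82 mol

n(NaCl) = 26.82 mol
n(Na) = (2/2) × 26.82 = 26.82 mol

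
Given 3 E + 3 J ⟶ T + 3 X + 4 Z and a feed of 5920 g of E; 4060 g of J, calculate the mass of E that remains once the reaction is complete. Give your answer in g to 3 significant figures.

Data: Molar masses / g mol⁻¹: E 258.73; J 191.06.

422 g

n(E) = 5920 / 258.73 = 22.88 mol
n(J) = 4060 / 191.06 = 21.25 mol
n/ν → E: 7.627, J: 7.083; J is limiting.
E consumed = (3/3) × 21.25 = 21.25 mol
E remaining = 22.88 − 21.25 = 1.630 mol
mass = 1.630 × 258.73 = 421.7 g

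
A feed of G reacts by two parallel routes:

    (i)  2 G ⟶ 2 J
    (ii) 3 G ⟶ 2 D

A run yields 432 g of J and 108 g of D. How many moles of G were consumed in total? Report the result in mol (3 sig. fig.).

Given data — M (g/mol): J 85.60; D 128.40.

6.31 mol

n(J) = 432 / 85.60 = 5.047 mol
n(D) = 108 / 128.40 = 0.8411 mol
n(G) via (i) = (2/2)×5.047 = 5.047 mol
n(G) via (ii) = (3/2)×0.8411 = 1.262 mol
total n(G) = 5.047 + 1.262 = 6.309 mol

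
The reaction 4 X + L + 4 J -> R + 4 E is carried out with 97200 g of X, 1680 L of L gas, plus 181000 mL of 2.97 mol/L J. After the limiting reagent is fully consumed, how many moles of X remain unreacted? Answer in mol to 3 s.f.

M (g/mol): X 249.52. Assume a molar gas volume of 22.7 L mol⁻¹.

n(X) = 97200 / 249.52 = 389.5 mol
n(L) = 1680 / 22.7 = 74.01 mol
n(J) = 2.97 × 181000/1000 = 537.6 mol
n/ν for X = 389.5/4 = 97.38
n/ν for L = 74.01/1 = 74.01
n/ν for J = 537.6/4 = 134.4
Smallest n/ν is L → limiting reagent.
X consumed = (4/1) × 74.01 = 296.0 mol
X remaining = 389.5 − 296.0 = 93.50 mol

93.5 mol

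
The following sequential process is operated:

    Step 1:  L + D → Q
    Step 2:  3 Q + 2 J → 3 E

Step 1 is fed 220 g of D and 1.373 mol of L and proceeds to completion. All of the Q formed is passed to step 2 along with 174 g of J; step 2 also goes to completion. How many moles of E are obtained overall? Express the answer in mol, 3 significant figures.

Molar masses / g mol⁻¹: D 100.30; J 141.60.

Step 1:
n(D) = 220.0 / 100.30 = 2.193 mol
n(L) = 1.373 mol
n/ν → D: 2.193, L: 1.373; L is limiting.
n(Q) produced = (1/1) × 1.373 = 1.373 mol
Step 2:
n(Q) available = 1.373 mol
n(J) = 174.0 / 141.60 = 1.229 mol
n/ν → Q: 0.4577, J: 0.6145; Q is limiting.
n(E) = (3/3) × 1.373 = 1.373 mol

1.37 mol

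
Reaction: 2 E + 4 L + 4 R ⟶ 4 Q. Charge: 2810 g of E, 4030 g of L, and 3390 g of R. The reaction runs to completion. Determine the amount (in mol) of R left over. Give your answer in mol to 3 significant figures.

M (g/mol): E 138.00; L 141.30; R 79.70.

n(E) = 2810 / 138.00 = 20.36 mol
n(L) = 4030 / 141.30 = 28.52 mol
n(R) = 3390 / 79.70 = 42.53 mol
n/ν → E: 10.18, L: 7.130, R: 10.63; L is limiting.
R consumed = (4/4) × 28.52 = 28.52 mol
R remaining = 42.53 − 28.52 = 14.01 mol

14.0 mol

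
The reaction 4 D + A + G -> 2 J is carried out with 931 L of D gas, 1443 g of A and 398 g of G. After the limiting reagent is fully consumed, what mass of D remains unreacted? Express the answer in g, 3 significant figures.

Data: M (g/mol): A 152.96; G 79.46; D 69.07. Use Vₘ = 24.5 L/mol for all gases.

n(D) = 931.0 / 24.5 = 38.00 mol
n(A) = 1443 / 152.96 = 9.434 mol
n(G) = 398.0 / 79.46 = 5.009 mol
n/ν → D: 9.500, A: 9.434, G: 5.009; G is limiting.
D consumed = (4/1) × 5.009 = 20.04 mol
D remaining = 38.00 − 20.04 = 17.96 mol
mass = 17.96 × 69.07 = 1240 g

1240 g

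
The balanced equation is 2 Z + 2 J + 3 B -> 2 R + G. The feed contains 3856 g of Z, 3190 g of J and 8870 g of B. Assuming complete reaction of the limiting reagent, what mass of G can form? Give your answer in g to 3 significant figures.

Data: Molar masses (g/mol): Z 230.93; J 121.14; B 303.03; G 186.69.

1560 g

n(Z) = 3856 / 230.93 = 16.70 mol
n(J) = 3190 / 121.14 = 26.33 mol
n(B) = 8870 / 303.03 = 29.27 mol
n/ν → Z: 8.350, J: 13.17, B: 9.757; Z is limiting.
n(G) = (1/2) × 16.70 = 8.350 mol
mass = 8.350 × 186.69 = 1559 g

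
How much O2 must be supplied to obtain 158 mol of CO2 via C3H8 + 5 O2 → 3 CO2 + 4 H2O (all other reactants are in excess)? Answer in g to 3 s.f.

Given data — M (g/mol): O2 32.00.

n(CO2) = 158.0 mol
n(O2) = (5/3) × 158.0 = 263.3 mol
mass = 263.3 × 32.00 = 8426 g

8430 g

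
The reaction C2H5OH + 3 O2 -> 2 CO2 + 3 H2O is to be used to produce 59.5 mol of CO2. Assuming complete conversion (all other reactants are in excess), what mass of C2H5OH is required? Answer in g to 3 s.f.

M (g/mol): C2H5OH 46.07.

n(CO2) = 59.50 mol
n(C2H5OH) = (1/2) × 59.50 = 29.75 mol
mass = 29.75 × 46.07 = 1371 g

1370 g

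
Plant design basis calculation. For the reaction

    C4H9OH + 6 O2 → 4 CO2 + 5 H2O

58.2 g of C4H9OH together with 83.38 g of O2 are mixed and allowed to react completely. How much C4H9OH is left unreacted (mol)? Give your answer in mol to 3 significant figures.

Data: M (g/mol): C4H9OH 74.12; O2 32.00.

0.351 mol

n(C4H9OH) = 58.20 / 74.12 = 0.7852 mol
n(O2) = 83.38 / 32.00 = 2.606 mol
n/ν for C4H9OH = 0.7852/1 = 0.7852
n/ν for O2 = 2.606/6 = 0.4343
Smallest n/ν is O2 → limiting reagent.
C4H9OH consumed = (1/6) × 2.606 = 0.4343 mol
C4H9OH remaining = 0.7852 − 0.4343 = 0.3509 mol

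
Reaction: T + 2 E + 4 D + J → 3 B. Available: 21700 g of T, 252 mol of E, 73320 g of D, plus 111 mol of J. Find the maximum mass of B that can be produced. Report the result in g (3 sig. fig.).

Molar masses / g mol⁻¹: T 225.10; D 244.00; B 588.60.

133000 g

n(T) = 21700 / 225.10 = 96.40 mol
n(E) = 252.0 mol
n(D) = 73320 / 244.00 = 300.5 mol
n(J) = 111.0 mol
n/ν → T: 96.40, E: 126.0, D: 75.13, J: 111.0; D is limiting.
n(B) = (3/4) × 300.5 = 225.4 mol
mass = 225.4 × 588.60 = 132700 g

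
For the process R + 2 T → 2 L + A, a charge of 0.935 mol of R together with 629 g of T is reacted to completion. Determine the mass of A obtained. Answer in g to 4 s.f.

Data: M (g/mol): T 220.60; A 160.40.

n(R) = 0.9350 mol
n(T) = 629.0 / 220.60 = 2.851 mol
n/ν → R: 0.9350, T: 1.426; R is limiting.
n(A) = (1/1) × 0.9350 = 0.9350 mol
mass = 0.9350 × 160.40 = 150.0 g

150.0 g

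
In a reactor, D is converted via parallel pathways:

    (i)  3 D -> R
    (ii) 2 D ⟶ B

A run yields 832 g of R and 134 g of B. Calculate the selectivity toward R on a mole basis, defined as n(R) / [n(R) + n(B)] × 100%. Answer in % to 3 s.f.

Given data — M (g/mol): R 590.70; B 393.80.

80.5 %

n(R) = 832 / 590.70 = 1.408 mol
n(B) = 134 / 393.80 = 0.3403 mol
selectivity = 1.408/(1.408+0.3403) × 100 = 80.54 %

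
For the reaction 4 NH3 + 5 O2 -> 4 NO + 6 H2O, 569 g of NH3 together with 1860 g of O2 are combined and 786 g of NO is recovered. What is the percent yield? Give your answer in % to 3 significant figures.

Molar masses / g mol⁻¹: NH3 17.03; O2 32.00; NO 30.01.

n(NH3) = 569.0 / 17.03 = 33.41 mol
n(O2) = 1860 / 32.00 = 58.13 mol
n/ν → NH3: 8.353, O2: 11.63; NH3 is limiting.
theoretical n(NO) = (4/4) × 33.41 = 33.41 mol → 1003 g
% yield = 786 / 1003 × 100 = 78.36 %

78.4 %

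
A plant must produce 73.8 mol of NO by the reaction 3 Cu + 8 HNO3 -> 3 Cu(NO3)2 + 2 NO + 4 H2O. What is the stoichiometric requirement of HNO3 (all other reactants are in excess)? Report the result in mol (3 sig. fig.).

295 mol

n(NO) = 73.80 mol
n(HNO3) = (8/2) × 73.80 = 295.2 mol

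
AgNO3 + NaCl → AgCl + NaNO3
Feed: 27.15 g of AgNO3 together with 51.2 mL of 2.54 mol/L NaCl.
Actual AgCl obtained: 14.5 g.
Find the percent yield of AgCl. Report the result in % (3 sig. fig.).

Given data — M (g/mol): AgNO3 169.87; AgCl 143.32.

n(AgNO3) = 27.15 / 169.87 = 0.1598 mol
n(NaCl) = 2.54 × 51.20/1000 = 0.1300 mol
n/ν for AgNO3 = 0.1598/1 = 0.1598
n/ν for NaCl = 0.1300/1 = 0.1300
Smallest n/ν is NaCl → limiting reagent.
theoretical n(AgCl) = (1/1) × 0.1300 = 0.1300 mol → 18.63 g
% yield = 14.5 / 18.63 × 100 = 77.83 %

77.8 %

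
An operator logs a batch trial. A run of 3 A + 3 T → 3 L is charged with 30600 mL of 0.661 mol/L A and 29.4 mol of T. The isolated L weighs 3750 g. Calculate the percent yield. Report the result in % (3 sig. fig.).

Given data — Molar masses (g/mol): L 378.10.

49.0 %

n(A) = 0.661 × 30600/1000 = 20.23 mol
n(T) = 29.40 mol
n/ν for A = 20.23/3 = 6.743
n/ν for T = 29.40/3 = 9.800
Smallest n/ν is A → limiting reagent.
theoretical n(L) = (3/3) × 20.23 = 20.23 mol → 7649 g
% yield = 3750 / 7649 × 100 = 49.03 %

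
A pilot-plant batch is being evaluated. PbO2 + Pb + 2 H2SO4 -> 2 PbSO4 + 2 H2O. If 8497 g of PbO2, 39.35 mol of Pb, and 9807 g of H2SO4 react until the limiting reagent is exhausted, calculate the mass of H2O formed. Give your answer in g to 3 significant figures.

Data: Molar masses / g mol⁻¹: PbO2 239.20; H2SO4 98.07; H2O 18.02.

1280 g

n(PbO2) = 8497 / 239.20 = 35.52 mol
n(Pb) = 39.35 mol
n(H2SO4) = 9807 / 98.07 = 100.0 mol
n/ν for PbO2 = 35.52/1 = 35.52
n/ν for Pb = 39.35/1 = 39.35
n/ν for H2SO4 = 100.0/2 = 50.00
Smallest n/ν is PbO2 → limiting reagent.
n(H2O) = (2/1) × 35.52 = 71.04 mol
mass = 71.04 × 18.02 = 1280 g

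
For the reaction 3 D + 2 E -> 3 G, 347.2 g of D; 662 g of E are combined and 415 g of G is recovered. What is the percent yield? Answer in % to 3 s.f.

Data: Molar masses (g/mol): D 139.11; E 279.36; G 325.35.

n(D) = 347.2 / 139.11 = 2.496 mol
n(E) = 662.0 / 279.36 = 2.370 mol
n/ν → D: 0.8320, E: 1.185; D is limiting.
theoretical n(G) = (3/3) × 2.496 = 2.496 mol → 812.1 g
% yield = 415 / 812.1 × 100 = 51.10 %

51.1 %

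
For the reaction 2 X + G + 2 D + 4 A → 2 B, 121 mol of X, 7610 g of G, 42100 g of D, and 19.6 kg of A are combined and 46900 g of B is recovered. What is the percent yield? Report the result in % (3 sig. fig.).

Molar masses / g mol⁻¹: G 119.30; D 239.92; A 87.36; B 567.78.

73.6 %

n(X) = 121.0 mol
n(G) = 7610 / 119.30 = 63.79 mol
n(D) = 42100 / 239.92 = 175.5 mol
n(A) = 19.60×1000 / 87.36 = 224.4 mol
n/ν for X = 121.0/2 = 60.50
n/ν for G = 63.79/1 = 63.79
n/ν for D = 175.5/2 = 87.75
n/ν for A = 224.4/4 = 56.10
Smallest n/ν is A → limiting reagent.
theoretical n(B) = (2/4) × 224.4 = 112.2 mol → 63700 g
% yield = 46900 / 63700 × 100 = 73.63 %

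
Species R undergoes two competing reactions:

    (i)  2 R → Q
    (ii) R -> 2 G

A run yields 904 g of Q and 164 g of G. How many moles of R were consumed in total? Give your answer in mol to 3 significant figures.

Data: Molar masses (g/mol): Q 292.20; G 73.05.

n(Q) = 904 / 292.20 = 3.094 mol
n(G) = 164 / 73.05 = 2.245 mol
n(R) via (i) = (2/1)×3.094 = 6.188 mol
n(R) via (ii) = (1/2)×2.245 = 1.123 mol
total n(R) = 6.188 + 1.123 = 7.311 mol

7.31 mol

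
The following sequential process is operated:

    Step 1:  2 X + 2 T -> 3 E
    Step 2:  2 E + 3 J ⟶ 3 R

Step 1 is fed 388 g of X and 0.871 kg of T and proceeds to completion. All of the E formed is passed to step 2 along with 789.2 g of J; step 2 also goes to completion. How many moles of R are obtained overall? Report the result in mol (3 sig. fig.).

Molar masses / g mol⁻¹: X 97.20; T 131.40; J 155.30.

5.08 mol

Step 1:
n(X) = 388.0 / 97.20 = 3.992 mol
n(T) = 0.8710×1000 / 131.40 = 6.629 mol
n/ν for X = 3.992/2 = 1.996
n/ν for T = 6.629/2 = 3.315
Smallest n/ν is X → limiting reagent.
n(E) produced = (3/2) × 3.992 = 5.988 mol
Step 2:
n(E) available = 5.988 mol
n(J) = 789.2 / 155.30 = 5.082 mol
n/ν for E = 5.988/2 = 2.994
n/ν for J = 5.082/3 = 1.694
Smallest n/ν is J → limiting reagent.
n(R) = (3/3) × 5.082 = 5.082 mol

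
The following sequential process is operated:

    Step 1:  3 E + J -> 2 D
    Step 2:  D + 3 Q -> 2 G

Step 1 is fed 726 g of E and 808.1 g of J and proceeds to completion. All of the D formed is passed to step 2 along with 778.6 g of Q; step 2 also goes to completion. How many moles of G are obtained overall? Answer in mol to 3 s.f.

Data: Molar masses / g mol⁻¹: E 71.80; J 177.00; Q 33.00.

13.5 mol

Step 1:
n(E) = 726.0 / 71.80 = 10.11 mol
n(J) = 808.1 / 177.00 = 4.566 mol
n/ν for E = 10.11/3 = 3.370
n/ν for J = 4.566/1 = 4.566
Smallest n/ν is E → limiting reagent.
n(D) produced = (2/3) × 10.11 = 6.740 mol
Step 2:
n(D) available = 6.740 mol
n(Q) = 778.6 / 33.00 = 23.59 mol
n/ν for D = 6.740/1 = 6.740
n/ν for Q = 23.59/3 = 7.863
Smallest n/ν is D → limiting reagent.
n(G) = (2/1) × 6.740 = 13.48 mol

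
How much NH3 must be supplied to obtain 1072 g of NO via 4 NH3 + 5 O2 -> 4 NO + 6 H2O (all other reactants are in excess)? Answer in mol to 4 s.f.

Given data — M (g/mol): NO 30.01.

n(NO) = 1072 / 30.01 = 35.72 mol
n(NH3) = (4/4) × 35.72 = 35.72 mol

35.72 mol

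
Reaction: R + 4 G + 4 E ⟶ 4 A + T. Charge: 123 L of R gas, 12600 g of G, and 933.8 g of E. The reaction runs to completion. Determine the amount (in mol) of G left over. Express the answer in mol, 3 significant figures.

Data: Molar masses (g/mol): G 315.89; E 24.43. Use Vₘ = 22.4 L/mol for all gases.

17.9 mol

n(R) = 123.0 / 22.4 = 5.491 mol
n(G) = 12600 / 315.89 = 39.89 mol
n(E) = 933.8 / 24.43 = 38.22 mol
n/ν for R = 5.491/1 = 5.491
n/ν for G = 39.89/4 = 9.973
n/ν for E = 38.22/4 = 9.555
Smallest n/ν is R → limiting reagent.
G consumed = (4/1) × 5.491 = 21.96 mol
G remaining = 39.89 − 21.96 = 17.93 mol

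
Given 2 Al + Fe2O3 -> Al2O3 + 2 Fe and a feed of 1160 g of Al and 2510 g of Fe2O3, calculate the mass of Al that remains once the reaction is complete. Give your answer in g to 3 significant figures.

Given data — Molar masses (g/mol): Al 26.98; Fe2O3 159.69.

n(Al) = 1160 / 26.98 = 42.99 mol
n(Fe2O3) = 2510 / 159.69 = 15.72 mol
n/ν → Al: 21.50, Fe2O3: 15.72; Fe2O3 is limiting.
Al consumed = (2/1) × 15.72 = 31.44 mol
Al remaining = 42.99 − 31.44 = 11.55 mol
mass = 11.55 × 26.98 = 311.6 g

312 g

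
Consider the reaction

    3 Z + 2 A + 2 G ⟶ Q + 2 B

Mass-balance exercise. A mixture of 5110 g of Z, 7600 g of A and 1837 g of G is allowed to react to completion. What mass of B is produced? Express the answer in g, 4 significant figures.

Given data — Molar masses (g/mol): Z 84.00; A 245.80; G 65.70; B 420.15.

n(Z) = 5110 / 84.00 = 60.83 mol
n(A) = 7600 / 245.80 = 30.92 mol
n(G) = 1837 / 65.70 = 27.96 mol
n/ν for Z = 60.83/3 = 20.28
n/ν for A = 30.92/2 = 15.46
n/ν for G = 27.96/2 = 13.98
Smallest n/ν is G → limiting reagent.
n(B) = (2/2) × 27.96 = 27.96 mol
mass = 27.96 × 420.15 = 11750 g

11750 g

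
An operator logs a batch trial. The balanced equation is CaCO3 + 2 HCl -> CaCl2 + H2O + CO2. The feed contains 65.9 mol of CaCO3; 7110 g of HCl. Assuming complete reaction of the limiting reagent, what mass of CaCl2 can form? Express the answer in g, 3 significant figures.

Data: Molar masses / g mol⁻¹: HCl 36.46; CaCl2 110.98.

7310 g

n(CaCO3) = 65.90 mol
n(HCl) = 7110 / 36.46 = 195.0 mol
n/ν → CaCO3: 65.90, HCl: 97.50; CaCO3 is limiting.
n(CaCl2) = (1/1) × 65.90 = 65.90 mol
mass = 65.90 × 110.98 = 7314 g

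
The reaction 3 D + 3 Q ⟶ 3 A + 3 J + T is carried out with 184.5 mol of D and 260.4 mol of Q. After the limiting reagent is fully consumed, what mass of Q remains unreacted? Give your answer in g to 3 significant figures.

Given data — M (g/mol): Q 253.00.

19200 g

n(D) = 184.5 mol
n(Q) = 260.4 mol
n/ν for D = 184.5/3 = 61.50
n/ν for Q = 260.4/3 = 86.80
Smallest n/ν is D → limiting reagent.
Q consumed = (3/3) × 184.5 = 184.5 mol
Q remaining = 260.4 − 184.5 = 75.90 mol
mass = 75.90 × 253.00 = 19200 g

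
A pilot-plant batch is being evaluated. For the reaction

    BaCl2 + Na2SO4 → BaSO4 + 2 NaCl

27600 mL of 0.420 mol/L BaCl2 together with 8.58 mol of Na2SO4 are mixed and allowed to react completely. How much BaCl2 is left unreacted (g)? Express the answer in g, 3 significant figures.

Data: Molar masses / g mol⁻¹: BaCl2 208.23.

627 g

n(BaCl2) = 0.420 × 27600/1000 = 11.59 mol
n(Na2SO4) = 8.580 mol
n/ν for BaCl2 = 11.59/1 = 11.59
n/ν for Na2SO4 = 8.580/1 = 8.580
Smallest n/ν is Na2SO4 → limiting reagent.
BaCl2 consumed = (1/1) × 8.580 = 8.580 mol
BaCl2 remaining = 11.59 − 8.580 = 3.010 mol
mass = 3.010 × 208.23 = 626.8 g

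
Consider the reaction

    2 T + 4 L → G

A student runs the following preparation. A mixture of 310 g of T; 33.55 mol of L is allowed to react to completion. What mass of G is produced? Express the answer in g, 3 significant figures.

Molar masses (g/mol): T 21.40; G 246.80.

n(T) = 310.0 / 21.40 = 14.49 mol
n(L) = 33.55 mol
n/ν for T = 14.49/2 = 7.245
n/ν for L = 33.55/4 = 8.388
Smallest n/ν is T → limiting reagent.
n(G) = (1/2) × 14.49 = 7.245 mol
mass = 7.245 × 246.80 = 1788 g

1790 g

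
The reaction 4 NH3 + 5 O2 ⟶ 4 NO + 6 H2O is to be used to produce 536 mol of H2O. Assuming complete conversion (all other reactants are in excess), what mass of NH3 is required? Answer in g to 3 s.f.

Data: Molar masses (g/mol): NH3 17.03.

n(H2O) = 536.0 mol
n(NH3) = (4/6) × 536.0 = 357.3 mol
mass = 357.3 × 17.03 = 6085 g

6090 g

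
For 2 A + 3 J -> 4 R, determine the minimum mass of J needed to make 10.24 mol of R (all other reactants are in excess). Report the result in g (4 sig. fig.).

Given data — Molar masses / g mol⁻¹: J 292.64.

n(R) = 10.24 mol
n(J) = (3/4) × 10.24 = 7.680 mol
mass = 7.680 × 292.64 = 2247 g

2247 g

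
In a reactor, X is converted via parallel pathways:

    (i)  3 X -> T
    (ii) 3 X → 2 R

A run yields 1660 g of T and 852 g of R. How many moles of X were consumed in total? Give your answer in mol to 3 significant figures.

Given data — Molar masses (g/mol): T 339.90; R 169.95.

n(T) = 1660 / 339.90 = 4.884 mol
n(R) = 852 / 169.95 = 5.013 mol
n(X) via (i) = (3/1)×4.884 = 14.65 mol
n(X) via (ii) = (3/2)×5.013 = 7.520 mol
total n(X) = 14.65 + 7.520 = 22.17 mol

22.2 mol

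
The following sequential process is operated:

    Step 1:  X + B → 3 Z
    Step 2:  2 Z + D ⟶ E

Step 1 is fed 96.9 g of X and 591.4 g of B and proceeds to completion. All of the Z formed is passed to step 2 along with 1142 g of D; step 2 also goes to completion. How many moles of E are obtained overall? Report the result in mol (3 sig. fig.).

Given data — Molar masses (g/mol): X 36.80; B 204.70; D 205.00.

Step 1:
n(X) = 96.90 / 36.80 = 2.633 mol
n(B) = 591.4 / 204.70 = 2.889 mol
n/ν for X = 2.633/1 = 2.633
n/ν for B = 2.889/1 = 2.889
Smallest n/ν is X → limiting reagent.
n(Z) produced = (3/1) × 2.633 = 7.899 mol
Step 2:
n(Z) available = 7.899 mol
n(D) = 1142 / 205.00 = 5.571 mol
n/ν for Z = 7.899/2 = 3.950
n/ν for D = 5.571/1 = 5.571
Smallest n/ν is Z → limiting reagent.
n(E) = (1/2) × 7.899 = 3.950 mol

3.95 mol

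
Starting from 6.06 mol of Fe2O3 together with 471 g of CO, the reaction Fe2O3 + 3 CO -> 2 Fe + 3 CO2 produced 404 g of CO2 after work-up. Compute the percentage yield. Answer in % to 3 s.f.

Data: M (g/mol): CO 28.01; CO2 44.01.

n(Fe2O3) = 6.060 mol
n(CO) = 471.0 / 28.01 = 16.82 mol
n/ν → Fe2O3: 6.060, CO: 5.607; CO is limiting.
theoretical n(CO2) = (3/3) × 16.82 = 16.82 mol → 740.2 g
% yield = 404 / 740.2 × 100 = 54.58 %

54.6 %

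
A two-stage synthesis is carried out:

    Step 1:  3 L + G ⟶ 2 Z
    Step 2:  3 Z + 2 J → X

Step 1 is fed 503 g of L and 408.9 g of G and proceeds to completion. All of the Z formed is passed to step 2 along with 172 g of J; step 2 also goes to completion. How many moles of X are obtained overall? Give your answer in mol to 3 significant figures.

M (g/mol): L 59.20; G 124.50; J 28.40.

Step 1:
n(L) = 503.0 / 59.20 = 8.497 mol
n(G) = 408.9 / 124.50 = 3.284 mol
n/ν for L = 8.497/3 = 2.832
n/ν for G = 3.284/1 = 3.284
Smallest n/ν is L → limiting reagent.
n(Z) produced = (2/3) × 8.497 = 5.665 mol
Step 2:
n(Z) available = 5.665 mol
n(J) = 172.0 / 28.40 = 6.056 mol
n/ν for Z = 5.665/3 = 1.888
n/ν for J = 6.056/2 = 3.028
Smallest n/ν is Z → limiting reagent.
n(X) = (1/3) × 5.665 = 1.888 mol

1.89 mol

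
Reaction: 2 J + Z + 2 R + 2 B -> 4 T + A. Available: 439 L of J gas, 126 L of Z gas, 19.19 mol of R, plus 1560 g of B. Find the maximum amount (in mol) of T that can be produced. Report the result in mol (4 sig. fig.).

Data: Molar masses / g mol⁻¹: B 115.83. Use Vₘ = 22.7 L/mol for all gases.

22.20 mol

n(J) = 439.0 / 22.7 = 19.34 mol
n(Z) = 126.0 / 22.7 = 5.551 mol
n(R) = 19.19 mol
n(B) = 1560 / 115.83 = 13.47 mol
n/ν → J: 9.670, Z: 5.551, R: 9.595, B: 6.735; Z is limiting.
n(T) = (4/1) × 5.551 = 22.20 mol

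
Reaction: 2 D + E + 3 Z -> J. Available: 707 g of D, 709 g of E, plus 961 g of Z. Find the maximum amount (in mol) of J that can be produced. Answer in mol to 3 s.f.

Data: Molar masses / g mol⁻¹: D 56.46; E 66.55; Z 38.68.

6.26 mol

n(D) = 707.0 / 56.46 = 12.52 mol
n(E) = 709.0 / 66.55 = 10.65 mol
n(Z) = 961.0 / 38.68 = 24.84 mol
n/ν for D = 12.52/2 = 6.260
n/ν for E = 10.65/1 = 10.65
n/ν for Z = 24.84/3 = 8.280
Smallest n/ν is D → limiting reagent.
n(J) = (1/2) × 12.52 = 6.260 mol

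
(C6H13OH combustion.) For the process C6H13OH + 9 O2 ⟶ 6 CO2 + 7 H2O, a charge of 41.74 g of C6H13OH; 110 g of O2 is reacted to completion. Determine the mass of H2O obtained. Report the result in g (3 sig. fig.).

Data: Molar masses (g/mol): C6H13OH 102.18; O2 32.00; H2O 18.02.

n(C6H13OH) = 41.74 / 102.18 = 0.4085 mol
n(O2) = 110.0 / 32.00 = 3.438 mol
n/ν → C6H13OH: 0.4085, O2: 0.3820; O2 is limiting.
n(H2O) = (7/9) × 3.438 = 2.674 mol
mass = 2.674 × 18.02 = 48.19 g

48.2 g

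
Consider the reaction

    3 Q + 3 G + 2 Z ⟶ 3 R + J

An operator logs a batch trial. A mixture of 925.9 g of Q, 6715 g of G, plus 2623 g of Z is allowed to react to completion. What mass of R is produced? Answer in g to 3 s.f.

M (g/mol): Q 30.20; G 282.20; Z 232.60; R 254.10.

n(Q) = 925.9 / 30.20 = 30.66 mol
n(G) = 6715 / 282.20 = 23.80 mol
n(Z) = 2623 / 232.60 = 11.28 mol
n/ν for Q = 30.66/3 = 10.22
n/ν for G = 23.80/3 = 7.933
n/ν for Z = 11.28/2 = 5.640
Smallest n/ν is Z → limiting reagent.
n(R) = (3/2) × 11.28 = 16.92 mol
mass = 16.92 × 254.10 = 4299 g

4300 g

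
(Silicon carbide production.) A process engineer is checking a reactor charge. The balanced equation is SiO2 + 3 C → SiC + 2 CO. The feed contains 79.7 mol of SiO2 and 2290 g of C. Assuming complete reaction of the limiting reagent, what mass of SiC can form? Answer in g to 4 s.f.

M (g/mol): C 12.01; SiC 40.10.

n(SiO2) = 79.70 mol
n(C) = 2290 / 12.01 = 190.7 mol
n/ν → SiO2: 79.70, C: 63.57; C is limiting.
n(SiC) = (1/3) × 190.7 = 63.57 mol
mass = 63.57 × 40.10 = 2549 g

2549 g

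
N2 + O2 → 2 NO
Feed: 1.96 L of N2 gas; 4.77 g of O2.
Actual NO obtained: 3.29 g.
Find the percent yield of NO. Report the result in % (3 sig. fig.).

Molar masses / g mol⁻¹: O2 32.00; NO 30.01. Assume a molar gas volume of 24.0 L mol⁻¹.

67.1 %

n(N2) = 1.960 / 24.0 = 0.08167 mol
n(O2) = 4.770 / 32.00 = 0.1491 mol
n/ν for N2 = 0.08167/1 = 0.08167
n/ν for O2 = 0.1491/1 = 0.1491
Smallest n/ν is N2 → limiting reagent.
theoretical n(NO) = (2/1) × 0.08167 = 0.1633 mol → 4.901 g
% yield = 3.29 / 4.901 × 100 = 67.13 %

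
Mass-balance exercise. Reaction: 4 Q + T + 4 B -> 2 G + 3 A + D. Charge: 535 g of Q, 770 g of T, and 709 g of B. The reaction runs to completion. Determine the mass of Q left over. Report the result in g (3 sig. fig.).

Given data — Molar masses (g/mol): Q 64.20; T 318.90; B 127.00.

n(Q) = 535.0 / 64.20 = 8.333 mol
n(T) = 770.0 / 318.90 = 2.415 mol
n(B) = 709.0 / 127.00 = 5.583 mol
n/ν → Q: 2.083, T: 2.415, B: 1.396; B is limiting.
Q consumed = (4/4) × 5.583 = 5.583 mol
Q remaining = 8.333 − 5.583 = 2.750 mol
mass = 2.750 × 64.20 = 176.6 g

177 g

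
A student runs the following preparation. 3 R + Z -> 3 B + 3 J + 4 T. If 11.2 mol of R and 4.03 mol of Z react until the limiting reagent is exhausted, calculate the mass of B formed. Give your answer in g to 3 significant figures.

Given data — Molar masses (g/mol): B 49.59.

n(R) = 11.20 mol
n(Z) = 4.030 mol
n/ν → R: 3.733, Z: 4.030; R is limiting.
n(B) = (3/3) × 11.20 = 11.20 mol
mass = 11.20 × 49.59 = 555.4 g

555 g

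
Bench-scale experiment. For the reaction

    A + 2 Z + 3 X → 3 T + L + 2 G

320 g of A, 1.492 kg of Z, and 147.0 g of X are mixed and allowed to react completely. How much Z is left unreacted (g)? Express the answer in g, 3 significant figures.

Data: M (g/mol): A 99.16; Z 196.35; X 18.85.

n(A) = 320.0 / 99.16 = 3.227 mol
n(Z) = 1.492×1000 / 196.35 = 7.599 mol
n(X) = 147.0 / 18.85 = 7.798 mol
n/ν for A = 3.227/1 = 3.227
n/ν for Z = 7.599/2 = 3.800
n/ν for X = 7.798/3 = 2.599
Smallest n/ν is X → limiting reagent.
Z consumed = (2/3) × 7.798 = 5.199 mol
Z remaining = 7.599 − 5.199 = 2.400 mol
mass = 2.400 × 196.35 = 471.2 g

471 g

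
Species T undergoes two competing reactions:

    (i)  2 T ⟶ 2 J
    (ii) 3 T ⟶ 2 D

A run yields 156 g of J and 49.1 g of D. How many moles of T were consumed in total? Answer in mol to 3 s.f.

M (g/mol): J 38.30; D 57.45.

n(J) = 156 / 38.30 = 4.073 mol
n(D) = 49.1 / 57.45 = 0.8547 mol
n(T) via (i) = (2/2)×4.073 = 4.073 mol
n(T) via (ii) = (3/2)×0.8547 = 1.282 mol
total n(T) = 4.073 + 1.282 = 5.355 mol

5.36 mol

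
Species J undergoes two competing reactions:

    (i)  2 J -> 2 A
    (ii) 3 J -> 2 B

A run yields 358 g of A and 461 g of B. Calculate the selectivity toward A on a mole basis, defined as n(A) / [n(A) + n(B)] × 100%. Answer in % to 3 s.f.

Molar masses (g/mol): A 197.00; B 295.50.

53.8 %

n(A) = 358 / 197.00 = 1.817 mol
n(B) = 461 / 295.50 = 1.560 mol
selectivity = 1.817/(1.817+1.560) × 100 = 53.81 %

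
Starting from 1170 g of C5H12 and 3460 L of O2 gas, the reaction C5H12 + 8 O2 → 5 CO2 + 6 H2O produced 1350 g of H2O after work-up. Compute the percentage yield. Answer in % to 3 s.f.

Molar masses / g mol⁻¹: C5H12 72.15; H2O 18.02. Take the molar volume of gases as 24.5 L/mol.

n(C5H12) = 1170 / 72.15 = 16.22 mol
n(O2) = 3460 / 24.5 = 141.2 mol
n/ν for C5H12 = 16.22/1 = 16.22
n/ν for O2 = 141.2/8 = 17.65
Smallest n/ν is C5H12 → limiting reagent.
theoretical n(H2O) = (6/1) × 16.22 = 97.32 mol → 1754 g
% yield = 1350 / 1754 × 100 = 76.97 %

77.0 %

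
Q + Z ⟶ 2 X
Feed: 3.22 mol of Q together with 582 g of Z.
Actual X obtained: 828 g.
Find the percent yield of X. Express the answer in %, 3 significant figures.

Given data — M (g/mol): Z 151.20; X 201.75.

n(Q) = 3.220 mol
n(Z) = 582.0 / 151.20 = 3.849 mol
n/ν → Q: 3.220, Z: 3.849; Q is limiting.
theoretical n(X) = (2/1) × 3.220 = 6.440 mol → 1299 g
% yield = 828 / 1299 × 100 = 63.74 %

63.7 %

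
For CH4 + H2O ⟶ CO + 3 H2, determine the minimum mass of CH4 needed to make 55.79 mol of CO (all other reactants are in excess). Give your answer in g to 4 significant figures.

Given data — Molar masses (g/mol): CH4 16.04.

894.9 g

n(CO) = 55.79 mol
n(CH4) = (1/1) × 55.79 = 55.79 mol
mass = 55.79 × 16.04 = 894.9 g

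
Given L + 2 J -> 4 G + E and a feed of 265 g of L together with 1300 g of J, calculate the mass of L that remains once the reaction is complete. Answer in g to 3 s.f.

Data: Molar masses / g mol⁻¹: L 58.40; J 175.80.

49.1 g

n(L) = 265.0 / 58.40 = 4.538 mol
n(J) = 1300 / 175.80 = 7.395 mol
n/ν → L: 4.538, J: 3.698; J is limiting.
L consumed = (1/2) × 7.395 = 3.698 mol
L remaining = 4.538 − 3.698 = 0.8400 mol
mass = 0.8400 × 58.40 = 49.06 g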